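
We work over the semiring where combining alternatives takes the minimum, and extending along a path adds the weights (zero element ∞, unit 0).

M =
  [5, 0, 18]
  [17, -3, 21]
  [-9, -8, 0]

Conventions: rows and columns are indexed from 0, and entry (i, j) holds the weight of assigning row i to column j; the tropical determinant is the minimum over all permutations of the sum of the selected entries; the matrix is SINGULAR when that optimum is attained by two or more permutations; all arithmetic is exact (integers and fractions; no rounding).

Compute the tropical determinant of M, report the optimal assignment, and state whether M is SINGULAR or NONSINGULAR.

σ = (0, 1, 2): 5 + (-3) + 0 = 2
σ = (0, 2, 1): 5 + 21 + (-8) = 18
σ = (1, 0, 2): 0 + 17 + 0 = 17
σ = (1, 2, 0): 0 + 21 + (-9) = 12
σ = (2, 0, 1): 18 + 17 + (-8) = 27
σ = (2, 1, 0): 18 + (-3) + (-9) = 6
Optimal value attained by: σ = (0, 1, 2).
Answer: det⊕(M) = 2; verdict: NONSINGULAR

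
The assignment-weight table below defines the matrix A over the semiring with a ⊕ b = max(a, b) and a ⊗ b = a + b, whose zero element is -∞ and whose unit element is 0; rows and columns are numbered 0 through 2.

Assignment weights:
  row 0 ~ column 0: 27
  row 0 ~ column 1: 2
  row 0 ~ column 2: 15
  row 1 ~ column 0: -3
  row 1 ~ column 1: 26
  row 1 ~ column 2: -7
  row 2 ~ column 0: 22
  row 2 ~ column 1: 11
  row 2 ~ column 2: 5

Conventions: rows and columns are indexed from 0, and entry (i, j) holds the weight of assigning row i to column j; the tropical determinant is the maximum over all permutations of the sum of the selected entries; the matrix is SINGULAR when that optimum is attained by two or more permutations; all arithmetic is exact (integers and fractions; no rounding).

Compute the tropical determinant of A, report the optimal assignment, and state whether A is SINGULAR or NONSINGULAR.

σ = (0, 1, 2): 27 + 26 + 5 = 58
σ = (0, 2, 1): 27 + (-7) + 11 = 31
σ = (1, 0, 2): 2 + (-3) + 5 = 4
σ = (1, 2, 0): 2 + (-7) + 22 = 17
σ = (2, 0, 1): 15 + (-3) + 11 = 23
σ = (2, 1, 0): 15 + 26 + 22 = 63
Optimal value attained by: σ = (2, 1, 0).
Answer: det⊕(A) = 63; verdict: NONSINGULAR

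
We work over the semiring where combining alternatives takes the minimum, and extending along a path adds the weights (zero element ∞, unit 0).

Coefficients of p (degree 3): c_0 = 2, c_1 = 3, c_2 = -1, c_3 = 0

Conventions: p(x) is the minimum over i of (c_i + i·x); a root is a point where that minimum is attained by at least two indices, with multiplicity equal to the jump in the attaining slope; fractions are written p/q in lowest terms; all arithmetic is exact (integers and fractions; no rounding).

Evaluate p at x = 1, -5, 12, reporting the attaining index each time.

p(1) = min(2+0·1=2, 3+1·1=4, -1+2·1=1, 0+3·1=3) = 1 (attained by i=2)
p(-5) = min(2+0·(-5)=2, 3+1·(-5)=-2, -1+2·(-5)=-11, 0+3·(-5)=-15) = -15 (attained by i=3)
p(12) = min(2+0·12=2, 3+1·12=15, -1+2·12=23, 0+3·12=36) = 2 (attained by i=0)
Answer: p(1) = 1; p(-5) = -15; p(12) = 2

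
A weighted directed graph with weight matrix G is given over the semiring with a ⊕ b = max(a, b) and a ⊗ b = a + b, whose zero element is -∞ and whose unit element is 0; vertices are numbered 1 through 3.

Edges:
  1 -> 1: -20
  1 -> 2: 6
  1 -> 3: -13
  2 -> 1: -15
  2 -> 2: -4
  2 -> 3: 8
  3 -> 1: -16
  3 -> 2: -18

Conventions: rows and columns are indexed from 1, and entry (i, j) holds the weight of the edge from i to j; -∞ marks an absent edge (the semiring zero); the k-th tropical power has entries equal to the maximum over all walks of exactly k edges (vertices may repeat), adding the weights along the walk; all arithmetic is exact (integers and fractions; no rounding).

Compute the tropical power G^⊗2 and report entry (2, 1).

G^⊗2:
  [-9, 2, 14]
  [-8, -8, 4]
  [-33, -10, -10]
Key observation: the optimum is the walk 2->3->1, with weight 8 + (-16) = -8.
Optimal value attained by: walk 2->3->1.
Answer: (G^⊗2)[2][1] = -8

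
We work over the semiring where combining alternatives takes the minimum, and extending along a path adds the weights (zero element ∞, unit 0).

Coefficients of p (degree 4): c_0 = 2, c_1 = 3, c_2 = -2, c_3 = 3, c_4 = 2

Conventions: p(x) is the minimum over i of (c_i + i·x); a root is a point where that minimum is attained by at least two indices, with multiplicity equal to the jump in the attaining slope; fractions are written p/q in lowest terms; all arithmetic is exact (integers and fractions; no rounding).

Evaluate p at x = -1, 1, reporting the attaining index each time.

p(-1) = min(2+0·(-1)=2, 3+1·(-1)=2, -2+2·(-1)=-4, 3+3·(-1)=0, 2+4·(-1)=-2) = -4 (attained by i=2)
p(1) = min(2+0·1=2, 3+1·1=4, -2+2·1=0, 3+3·1=6, 2+4·1=6) = 0 (attained by i=2)
Answer: p(-1) = -4; p(1) = 0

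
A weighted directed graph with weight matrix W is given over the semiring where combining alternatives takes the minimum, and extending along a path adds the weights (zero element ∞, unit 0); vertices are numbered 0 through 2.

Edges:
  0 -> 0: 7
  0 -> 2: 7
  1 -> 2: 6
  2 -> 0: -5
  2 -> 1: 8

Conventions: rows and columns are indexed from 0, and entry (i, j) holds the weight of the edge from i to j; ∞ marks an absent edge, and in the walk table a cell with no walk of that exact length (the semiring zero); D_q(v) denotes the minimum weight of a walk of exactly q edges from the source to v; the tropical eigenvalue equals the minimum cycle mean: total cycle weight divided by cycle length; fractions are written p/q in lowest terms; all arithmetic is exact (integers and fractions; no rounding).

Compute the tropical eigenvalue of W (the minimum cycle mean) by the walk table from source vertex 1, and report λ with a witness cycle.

q=0: [∞, 0, ∞]
q=1: [∞, ∞, 6]
q=2: [1, 14, ∞]
q=3: [8, ∞, 8]
Optimal cycle mean attained by: cycle 0->2->0, total 7 + (-5), length 2.
Answer: λ = 1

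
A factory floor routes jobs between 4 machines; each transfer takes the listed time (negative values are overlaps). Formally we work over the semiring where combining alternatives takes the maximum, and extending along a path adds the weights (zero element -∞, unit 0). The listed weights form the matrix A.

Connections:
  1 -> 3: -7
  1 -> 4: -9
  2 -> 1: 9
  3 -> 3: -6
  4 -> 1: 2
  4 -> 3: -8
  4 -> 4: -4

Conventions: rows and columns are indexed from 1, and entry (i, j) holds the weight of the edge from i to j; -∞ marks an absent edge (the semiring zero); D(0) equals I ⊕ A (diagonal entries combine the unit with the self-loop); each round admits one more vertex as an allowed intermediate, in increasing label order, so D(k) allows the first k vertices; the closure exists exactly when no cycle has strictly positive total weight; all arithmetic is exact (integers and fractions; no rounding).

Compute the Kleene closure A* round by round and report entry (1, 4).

D(0):
  [0, -∞, -7, -9]
  [9, 0, -∞, -∞]
  [-∞, -∞, 0, -∞]
  [2, -∞, -8, 0]
D(1):
  [0, -∞, -7, -9]
  [9, 0, 2, 0]
  [-∞, -∞, 0, -∞]
  [2, -∞, -5, 0]
D(2):
  [0, -∞, -7, -9]
  [9, 0, 2, 0]
  [-∞, -∞, 0, -∞]
  [2, -∞, -5, 0]
D(3):
  [0, -∞, -7, -9]
  [9, 0, 2, 0]
  [-∞, -∞, 0, -∞]
  [2, -∞, -5, 0]
D(4):
  [0, -∞, -7, -9]
  [9, 0, 2, 0]
  [-∞, -∞, 0, -∞]
  [2, -∞, -5, 0]
Answer: A*[1][4] = -9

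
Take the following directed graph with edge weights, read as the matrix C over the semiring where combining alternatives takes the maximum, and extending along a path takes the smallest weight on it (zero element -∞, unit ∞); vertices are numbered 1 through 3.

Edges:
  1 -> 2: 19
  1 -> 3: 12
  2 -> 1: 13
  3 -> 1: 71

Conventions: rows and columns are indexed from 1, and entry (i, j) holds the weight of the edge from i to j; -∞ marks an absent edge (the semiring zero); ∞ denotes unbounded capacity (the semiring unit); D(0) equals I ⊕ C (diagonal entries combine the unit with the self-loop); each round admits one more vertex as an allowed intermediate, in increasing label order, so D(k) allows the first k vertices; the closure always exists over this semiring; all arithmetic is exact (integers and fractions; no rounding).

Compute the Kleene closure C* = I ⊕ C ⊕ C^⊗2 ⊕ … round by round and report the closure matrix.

D(0):
  [∞, 19, 12]
  [13, ∞, -∞]
  [71, -∞, ∞]
D(1):
  [∞, 19, 12]
  [13, ∞, 12]
  [71, 19, ∞]
D(2):
  [∞, 19, 12]
  [13, ∞, 12]
  [71, 19, ∞]
D(3):
  [∞, 19, 12]
  [13, ∞, 12]
  [71, 19, ∞]
Answer: C* = [[∞, 19, 12], [13, ∞, 12], [71, 19, ∞]]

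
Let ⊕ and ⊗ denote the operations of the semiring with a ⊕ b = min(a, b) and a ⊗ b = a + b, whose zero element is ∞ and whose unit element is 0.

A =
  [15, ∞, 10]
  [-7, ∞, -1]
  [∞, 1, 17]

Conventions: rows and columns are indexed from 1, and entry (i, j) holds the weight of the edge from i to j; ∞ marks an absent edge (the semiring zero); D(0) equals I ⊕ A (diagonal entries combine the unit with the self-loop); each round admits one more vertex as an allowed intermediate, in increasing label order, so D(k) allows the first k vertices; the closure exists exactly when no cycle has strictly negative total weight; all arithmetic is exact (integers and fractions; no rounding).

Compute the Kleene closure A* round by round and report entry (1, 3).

D(0):
  [0, ∞, 10]
  [-7, 0, -1]
  [∞, 1, 0]
D(1):
  [0, ∞, 10]
  [-7, 0, -1]
  [∞, 1, 0]
D(2):
  [0, ∞, 10]
  [-7, 0, -1]
  [-6, 1, 0]
D(3):
  [0, 11, 10]
  [-7, 0, -1]
  [-6, 1, 0]
Answer: A*[1][3] = 10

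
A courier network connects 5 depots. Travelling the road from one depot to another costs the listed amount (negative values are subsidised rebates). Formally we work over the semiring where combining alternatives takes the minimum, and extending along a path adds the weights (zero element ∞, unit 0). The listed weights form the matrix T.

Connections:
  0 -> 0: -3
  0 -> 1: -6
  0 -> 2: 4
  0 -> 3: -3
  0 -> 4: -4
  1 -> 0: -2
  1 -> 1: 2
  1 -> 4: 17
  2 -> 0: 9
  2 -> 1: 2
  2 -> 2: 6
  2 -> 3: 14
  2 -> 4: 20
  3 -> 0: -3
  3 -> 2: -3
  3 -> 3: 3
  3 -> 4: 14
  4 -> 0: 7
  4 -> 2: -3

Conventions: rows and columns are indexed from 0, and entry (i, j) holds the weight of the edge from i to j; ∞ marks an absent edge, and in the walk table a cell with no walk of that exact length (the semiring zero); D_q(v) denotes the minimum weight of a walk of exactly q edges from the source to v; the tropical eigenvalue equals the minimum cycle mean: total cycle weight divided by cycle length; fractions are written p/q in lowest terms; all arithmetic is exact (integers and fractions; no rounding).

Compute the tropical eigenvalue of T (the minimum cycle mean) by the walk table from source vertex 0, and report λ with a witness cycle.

q=0: [0, ∞, ∞, ∞, ∞]
q=1: [-3, -6, 4, -3, -4]
q=2: [-8, -9, -7, -6, -7]
q=3: [-11, -14, -10, -11, -12]
q=4: [-16, -17, -15, -14, -15]
q=5: [-19, -22, -18, -19, -20]
Optimal cycle mean attained by: cycle 0->1->0, total (-6) + (-2), length 2.
Answer: λ = -4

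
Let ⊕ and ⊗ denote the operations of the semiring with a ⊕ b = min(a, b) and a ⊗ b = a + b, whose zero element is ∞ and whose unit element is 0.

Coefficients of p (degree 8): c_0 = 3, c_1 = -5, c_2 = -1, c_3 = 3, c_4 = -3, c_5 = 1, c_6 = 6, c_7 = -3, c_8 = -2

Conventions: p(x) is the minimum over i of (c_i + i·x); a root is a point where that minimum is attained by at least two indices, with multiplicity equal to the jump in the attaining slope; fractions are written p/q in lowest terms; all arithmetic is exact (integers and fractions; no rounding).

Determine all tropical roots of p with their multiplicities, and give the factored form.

hull edge (i=0, c=3) to (i=1, c=-5): slope -8, span 1
hull edge (i=1, c=-5) to (i=7, c=-3): slope 1/3, span 6
hull edge (i=7, c=-3) to (i=8, c=-2): slope 1, span 1
Factored form: p(x) = -2 ⊗ (x ⊕ (-1)) ⊗ (x ⊕ (-1/3)) ⊗ (x ⊕ (-1/3)) ⊗ (x ⊕ (-1/3)) ⊗ (x ⊕ (-1/3)) ⊗ (x ⊕ (-1/3)) ⊗ (x ⊕ (-1/3)) ⊗ (x ⊕ 8)
Answer: roots = -1 (mult 1), -1/3 (mult 6), 8 (mult 1)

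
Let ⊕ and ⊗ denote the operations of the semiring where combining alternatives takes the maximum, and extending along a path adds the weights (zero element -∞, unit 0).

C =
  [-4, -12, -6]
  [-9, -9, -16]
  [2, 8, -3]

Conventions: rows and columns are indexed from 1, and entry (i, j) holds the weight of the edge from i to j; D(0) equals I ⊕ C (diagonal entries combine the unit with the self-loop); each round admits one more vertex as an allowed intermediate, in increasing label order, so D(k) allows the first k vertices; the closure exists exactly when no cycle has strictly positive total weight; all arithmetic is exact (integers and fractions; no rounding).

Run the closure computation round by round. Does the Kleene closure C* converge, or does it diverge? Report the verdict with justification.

D(0):
  [0, -12, -6]
  [-9, 0, -16]
  [2, 8, 0]
D(1):
  [0, -12, -6]
  [-9, 0, -15]
  [2, 8, 0]
D(2):
  [0, -12, -6]
  [-9, 0, -15]
  [2, 8, 0]
D(3):
  [0, 2, -6]
  [-9, 0, -15]
  [2, 8, 0]
Key observation: every diagonal entry stays at the unit through all rounds, so no improving cycle exists.
Answer: CONVERGES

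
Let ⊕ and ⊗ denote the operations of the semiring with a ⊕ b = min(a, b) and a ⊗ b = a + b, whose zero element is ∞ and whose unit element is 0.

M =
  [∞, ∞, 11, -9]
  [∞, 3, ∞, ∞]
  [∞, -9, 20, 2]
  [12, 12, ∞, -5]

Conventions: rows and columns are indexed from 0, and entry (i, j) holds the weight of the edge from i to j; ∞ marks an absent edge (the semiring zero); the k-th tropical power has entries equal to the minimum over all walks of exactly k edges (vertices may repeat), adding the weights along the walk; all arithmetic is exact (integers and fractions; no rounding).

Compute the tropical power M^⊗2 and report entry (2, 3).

M^⊗2:
  [3, 2, 31, -14]
  [∞, 6, ∞, ∞]
  [14, -6, 40, -3]
  [7, 7, 23, -10]
Key observation: the optimum is the walk 2->3->3, with weight 2 + (-5) = -3.
Optimal value attained by: walk 2->3->3.
Answer: (M^⊗2)[2][3] = -3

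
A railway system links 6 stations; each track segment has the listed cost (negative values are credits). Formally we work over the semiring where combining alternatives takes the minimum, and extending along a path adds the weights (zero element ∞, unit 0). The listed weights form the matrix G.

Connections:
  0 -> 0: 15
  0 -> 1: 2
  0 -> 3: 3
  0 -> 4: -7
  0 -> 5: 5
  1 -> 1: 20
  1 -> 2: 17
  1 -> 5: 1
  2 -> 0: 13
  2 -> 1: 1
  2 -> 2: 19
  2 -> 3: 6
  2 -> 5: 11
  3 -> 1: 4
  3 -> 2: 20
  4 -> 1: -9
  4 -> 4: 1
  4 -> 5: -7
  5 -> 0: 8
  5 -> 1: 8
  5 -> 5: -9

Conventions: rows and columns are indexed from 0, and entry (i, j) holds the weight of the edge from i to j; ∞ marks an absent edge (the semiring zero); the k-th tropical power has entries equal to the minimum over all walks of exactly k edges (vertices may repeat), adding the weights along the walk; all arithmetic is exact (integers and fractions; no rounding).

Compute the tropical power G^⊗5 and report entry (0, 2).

G^⊗2:
  [13, -16, 19, 18, -6, -14]
  [9, 9, 36, 23, ∞, -8]
  [19, 10, 18, 16, 6, 2]
  [33, 21, 21, 26, ∞, 5]
  [1, -8, 8, ∞, 2, -16]
  [-1, -1, 25, 11, 1, -18]
G^⊗3:
  [-6, -15, 1, 16, -5, -23]
  [0, 0, 26, 12, 2, -17]
  [10, -3, 27, 22, 7, -7]
  [13, 13, 38, 27, 26, -4]
  [-8, -8, 9, 4, -6, -25]
  [-10, -10, 16, 2, -8, -27]
G^⊗4:
  [-15, -15, 2, -3, -13, -32]
  [-9, -9, 17, 3, -7, -26]
  [1, -2, 14, 13, 3, -16]
  [4, 4, 30, 16, 6, -13]
  [-17, -17, 9, -5, -15, -34]
  [-19, -19, 7, -7, -17, -36]
G^⊗5:
  [-24, -24, 2, -12, -22, -41]
  [-18, -18, 8, -6, -16, -35]
  [-8, -8, 15, 4, -6, -25]
  [-5, -5, 21, 7, -3, -22]
  [-26, -26, 0, -14, -24, -43]
  [-28, -28, -2, -16, -26, -45]
Key observation: the optimum is the walk 0->4->5->5->1->2, with weight (-7) + (-7) + (-9) + 8 + 17 = 2.
Optimal value attained by: walk 0->4->5->5->1->2.
Answer: (G^⊗5)[0][2] = 2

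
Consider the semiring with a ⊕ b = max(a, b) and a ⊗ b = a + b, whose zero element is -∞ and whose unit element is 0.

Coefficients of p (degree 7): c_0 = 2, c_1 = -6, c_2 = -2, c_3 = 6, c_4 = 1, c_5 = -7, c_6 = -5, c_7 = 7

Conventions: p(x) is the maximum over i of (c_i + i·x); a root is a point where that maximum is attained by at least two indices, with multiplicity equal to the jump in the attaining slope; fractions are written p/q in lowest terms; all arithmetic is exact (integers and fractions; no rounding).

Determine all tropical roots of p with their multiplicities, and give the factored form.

hull edge (i=0, c=2) to (i=3, c=6): slope 4/3, span 3
hull edge (i=3, c=6) to (i=7, c=7): slope 1/4, span 4
Factored form: p(x) = 7 ⊗ (x ⊕ (-4/3)) ⊗ (x ⊕ (-4/3)) ⊗ (x ⊕ (-4/3)) ⊗ (x ⊕ (-1/4)) ⊗ (x ⊕ (-1/4)) ⊗ (x ⊕ (-1/4)) ⊗ (x ⊕ (-1/4))
Answer: roots = -4/3 (mult 3), -1/4 (mult 4)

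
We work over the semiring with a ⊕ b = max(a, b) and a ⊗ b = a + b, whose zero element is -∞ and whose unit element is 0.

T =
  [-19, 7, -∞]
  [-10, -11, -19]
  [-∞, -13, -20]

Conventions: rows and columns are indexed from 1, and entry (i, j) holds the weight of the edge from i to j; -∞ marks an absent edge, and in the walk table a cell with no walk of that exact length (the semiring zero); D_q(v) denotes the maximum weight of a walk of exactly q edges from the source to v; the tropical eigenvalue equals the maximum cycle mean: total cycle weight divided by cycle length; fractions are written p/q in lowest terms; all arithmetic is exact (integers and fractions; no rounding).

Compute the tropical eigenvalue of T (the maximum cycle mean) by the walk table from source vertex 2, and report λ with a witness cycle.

q=0: [-∞, 0, -∞]
q=1: [-10, -11, -19]
q=2: [-21, -3, -30]
q=3: [-13, -14, -22]
Optimal cycle mean attained by: cycle 1->2->1, total 7 + (-10), length 2.
Answer: λ = -3/2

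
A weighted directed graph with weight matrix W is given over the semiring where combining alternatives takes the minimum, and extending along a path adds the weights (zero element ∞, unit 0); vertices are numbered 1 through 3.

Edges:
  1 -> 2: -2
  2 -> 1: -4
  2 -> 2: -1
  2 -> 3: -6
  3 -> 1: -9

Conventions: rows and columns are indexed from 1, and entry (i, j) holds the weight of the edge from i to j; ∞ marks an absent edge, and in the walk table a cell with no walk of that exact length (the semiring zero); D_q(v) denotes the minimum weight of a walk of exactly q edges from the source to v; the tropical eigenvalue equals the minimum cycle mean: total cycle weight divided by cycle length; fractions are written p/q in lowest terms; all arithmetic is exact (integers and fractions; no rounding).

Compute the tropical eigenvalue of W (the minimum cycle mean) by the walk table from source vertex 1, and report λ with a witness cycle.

q=0: [0, ∞, ∞]
q=1: [∞, -2, ∞]
q=2: [-6, -3, -8]
q=3: [-17, -8, -9]
Optimal cycle mean attained by: cycle 1->2->3->1, total (-2) + (-6) + (-9), length 3.
Answer: λ = -17/3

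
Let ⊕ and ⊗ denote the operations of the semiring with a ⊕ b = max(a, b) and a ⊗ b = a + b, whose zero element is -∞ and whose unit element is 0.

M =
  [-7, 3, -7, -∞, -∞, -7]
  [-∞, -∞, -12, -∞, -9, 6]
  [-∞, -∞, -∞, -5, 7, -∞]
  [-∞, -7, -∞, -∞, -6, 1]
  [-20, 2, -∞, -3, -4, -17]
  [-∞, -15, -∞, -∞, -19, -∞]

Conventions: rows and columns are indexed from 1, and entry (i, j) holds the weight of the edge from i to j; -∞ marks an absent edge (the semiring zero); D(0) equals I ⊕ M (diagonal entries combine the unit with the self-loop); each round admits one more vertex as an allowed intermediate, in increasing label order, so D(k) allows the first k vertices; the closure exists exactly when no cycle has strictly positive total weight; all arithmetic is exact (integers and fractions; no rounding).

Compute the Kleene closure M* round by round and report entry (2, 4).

D(0):
  [0, 3, -7, -∞, -∞, -7]
  [-∞, 0, -12, -∞, -9, 6]
  [-∞, -∞, 0, -5, 7, -∞]
  [-∞, -7, -∞, 0, -6, 1]
  [-20, 2, -∞, -3, 0, -17]
  [-∞, -15, -∞, -∞, -19, 0]
D(1):
  [0, 3, -7, -∞, -∞, -7]
  [-∞, 0, -12, -∞, -9, 6]
  [-∞, -∞, 0, -5, 7, -∞]
  [-∞, -7, -∞, 0, -6, 1]
  [-20, 2, -27, -3, 0, -17]
  [-∞, -15, -∞, -∞, -19, 0]
D(2):
  [0, 3, -7, -∞, -6, 9]
  [-∞, 0, -12, -∞, -9, 6]
  [-∞, -∞, 0, -5, 7, -∞]
  [-∞, -7, -19, 0, -6, 1]
  [-20, 2, -10, -3, 0, 8]
  [-∞, -15, -27, -∞, -19, 0]
D(3):
  [0, 3, -7, -12, 0, 9]
  [-∞, 0, -12, -17, -5, 6]
  [-∞, -∞, 0, -5, 7, -∞]
  [-∞, -7, -19, 0, -6, 1]
  [-20, 2, -10, -3, 0, 8]
  [-∞, -15, -27, -32, -19, 0]
D(4):
  [0, 3, -7, -12, 0, 9]
  [-∞, 0, -12, -17, -5, 6]
  [-∞, -12, 0, -5, 7, -4]
  [-∞, -7, -19, 0, -6, 1]
  [-20, 2, -10, -3, 0, 8]
  [-∞, -15, -27, -32, -19, 0]
D(5):
  [0, 3, -7, -3, 0, 9]
  [-25, 0, -12, -8, -5, 6]
  [-13, 9, 0, 4, 7, 15]
  [-26, -4, -16, 0, -6, 2]
  [-20, 2, -10, -3, 0, 8]
  [-39, -15, -27, -22, -19, 0]
D(6):
  [0, 3, -7, -3, 0, 9]
  [-25, 0, -12, -8, -5, 6]
  [-13, 9, 0, 4, 7, 15]
  [-26, -4, -16, 0, -6, 2]
  [-20, 2, -10, -3, 0, 8]
  [-39, -15, -27, -22, -19, 0]
Answer: M*[2][4] = -8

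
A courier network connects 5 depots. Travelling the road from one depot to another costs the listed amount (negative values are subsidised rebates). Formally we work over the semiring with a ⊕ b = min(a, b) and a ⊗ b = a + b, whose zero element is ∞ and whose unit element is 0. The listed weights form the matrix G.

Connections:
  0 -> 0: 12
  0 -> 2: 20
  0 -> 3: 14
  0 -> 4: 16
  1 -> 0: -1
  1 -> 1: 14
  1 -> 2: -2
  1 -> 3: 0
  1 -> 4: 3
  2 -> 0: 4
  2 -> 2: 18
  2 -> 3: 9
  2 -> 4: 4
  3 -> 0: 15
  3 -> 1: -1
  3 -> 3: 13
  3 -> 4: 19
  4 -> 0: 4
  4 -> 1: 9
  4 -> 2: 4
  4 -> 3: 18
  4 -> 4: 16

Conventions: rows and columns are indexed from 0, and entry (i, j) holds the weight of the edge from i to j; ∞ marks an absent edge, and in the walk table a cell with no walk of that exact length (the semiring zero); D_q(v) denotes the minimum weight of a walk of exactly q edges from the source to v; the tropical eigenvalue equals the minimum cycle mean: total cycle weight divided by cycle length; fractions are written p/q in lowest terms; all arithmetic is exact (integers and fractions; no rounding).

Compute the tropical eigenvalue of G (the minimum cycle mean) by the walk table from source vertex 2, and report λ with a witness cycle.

q=0: [∞, ∞, 0, ∞, ∞]
q=1: [4, ∞, 18, 9, 4]
q=2: [8, 8, 8, 18, 20]
q=3: [7, 17, 6, 8, 11]
q=4: [10, 7, 15, 15, 10]
q=5: [6, 14, 5, 7, 10]
Optimal cycle mean attained by: cycle 1->3->1, total 0 + (-1), length 2.
Answer: λ = -1/2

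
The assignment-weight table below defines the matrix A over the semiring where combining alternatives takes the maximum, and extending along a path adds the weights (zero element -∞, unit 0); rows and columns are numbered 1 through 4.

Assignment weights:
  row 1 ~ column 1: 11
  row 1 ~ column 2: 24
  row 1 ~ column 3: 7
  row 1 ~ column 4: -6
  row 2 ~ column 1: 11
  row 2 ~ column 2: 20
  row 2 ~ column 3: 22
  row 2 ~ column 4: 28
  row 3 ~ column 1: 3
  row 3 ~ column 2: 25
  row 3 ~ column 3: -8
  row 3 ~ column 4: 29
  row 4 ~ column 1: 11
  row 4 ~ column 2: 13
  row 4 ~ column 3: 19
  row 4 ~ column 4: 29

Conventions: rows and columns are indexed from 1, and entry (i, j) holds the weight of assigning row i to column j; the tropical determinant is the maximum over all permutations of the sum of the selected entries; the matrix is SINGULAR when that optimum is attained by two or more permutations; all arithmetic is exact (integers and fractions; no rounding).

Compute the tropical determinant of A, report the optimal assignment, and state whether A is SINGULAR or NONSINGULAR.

σ = (1, 2, 3, 4): 11 + 20 + (-8) + 29 = 52
σ = (1, 2, 4, 3): 11 + 20 + 29 + 19 = 79
σ = (1, 3, 2, 4): 11 + 22 + 25 + 29 = 87
σ = (1, 3, 4, 2): 11 + 22 + 29 + 13 = 75
σ = (1, 4, 2, 3): 11 + 28 + 25 + 19 = 83
σ = (1, 4, 3, 2): 11 + 28 + (-8) + 13 = 44
σ = (2, 1, 3, 4): 24 + 11 + (-8) + 29 = 56
σ = (2, 1, 4, 3): 24 + 11 + 29 + 19 = 83
σ = (2, 3, 1, 4): 24 + 22 + 3 + 29 = 78
σ = (2, 3, 4, 1): 24 + 22 + 29 + 11 = 86
σ = (2, 4, 1, 3): 24 + 28 + 3 + 19 = 74
σ = (2, 4, 3, 1): 24 + 28 + (-8) + 11 = 55
σ = (3, 1, 2, 4): 7 + 11 + 25 + 29 = 72
σ = (3, 1, 4, 2): 7 + 11 + 29 + 13 = 60
σ = (3, 2, 1, 4): 7 + 20 + 3 + 29 = 59
σ = (3, 2, 4, 1): 7 + 20 + 29 + 11 = 67
σ = (3, 4, 1, 2): 7 + 28 + 3 + 13 = 51
σ = (3, 4, 2, 1): 7 + 28 + 25 + 11 = 71
σ = (4, 1, 2, 3): (-6) + 11 + 25 + 19 = 49
σ = (4, 1, 3, 2): (-6) + 11 + (-8) + 13 = 10
σ = (4, 2, 1, 3): (-6) + 20 + 3 + 19 = 36
σ = (4, 2, 3, 1): (-6) + 20 + (-8) + 11 = 17
σ = (4, 3, 1, 2): (-6) + 22 + 3 + 13 = 32
σ = (4, 3, 2, 1): (-6) + 22 + 25 + 11 = 52
Optimal value attained by: σ = (1, 3, 2, 4).
Answer: det⊕(A) = 87; verdict: NONSINGULAR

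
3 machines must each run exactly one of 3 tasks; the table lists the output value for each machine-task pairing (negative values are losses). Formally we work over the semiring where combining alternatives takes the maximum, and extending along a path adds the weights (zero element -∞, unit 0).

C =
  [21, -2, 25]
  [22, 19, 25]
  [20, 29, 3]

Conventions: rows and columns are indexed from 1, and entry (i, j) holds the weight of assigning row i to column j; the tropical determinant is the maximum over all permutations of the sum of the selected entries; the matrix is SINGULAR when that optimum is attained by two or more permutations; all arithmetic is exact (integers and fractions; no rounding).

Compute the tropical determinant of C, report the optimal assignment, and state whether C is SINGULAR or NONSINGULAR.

σ = (1, 2, 3): 21 + 19 + 3 = 43
σ = (1, 3, 2): 21 + 25 + 29 = 75
σ = (2, 1, 3): (-2) + 22 + 3 = 23
σ = (2, 3, 1): (-2) + 25 + 20 = 43
σ = (3, 1, 2): 25 + 22 + 29 = 76
σ = (3, 2, 1): 25 + 19 + 20 = 64
Optimal value attained by: σ = (3, 1, 2).
Answer: det⊕(C) = 76; verdict: NONSINGULAR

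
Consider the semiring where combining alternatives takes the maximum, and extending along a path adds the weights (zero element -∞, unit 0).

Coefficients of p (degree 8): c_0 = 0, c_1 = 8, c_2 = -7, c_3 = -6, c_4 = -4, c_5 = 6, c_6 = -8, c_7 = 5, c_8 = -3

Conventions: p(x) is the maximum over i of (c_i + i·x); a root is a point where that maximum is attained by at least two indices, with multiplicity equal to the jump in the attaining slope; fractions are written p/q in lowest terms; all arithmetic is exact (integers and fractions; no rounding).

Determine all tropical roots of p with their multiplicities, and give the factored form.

hull edge (i=0, c=0) to (i=1, c=8): slope 8, span 1
hull edge (i=1, c=8) to (i=7, c=5): slope -1/2, span 6
hull edge (i=7, c=5) to (i=8, c=-3): slope -8, span 1
Factored form: p(x) = -3 ⊗ (x ⊕ (-8)) ⊗ (x ⊕ 1/2) ⊗ (x ⊕ 1/2) ⊗ (x ⊕ 1/2) ⊗ (x ⊕ 1/2) ⊗ (x ⊕ 1/2) ⊗ (x ⊕ 1/2) ⊗ (x ⊕ 8)
Answer: roots = -8 (mult 1), 1/2 (mult 6), 8 (mult 1)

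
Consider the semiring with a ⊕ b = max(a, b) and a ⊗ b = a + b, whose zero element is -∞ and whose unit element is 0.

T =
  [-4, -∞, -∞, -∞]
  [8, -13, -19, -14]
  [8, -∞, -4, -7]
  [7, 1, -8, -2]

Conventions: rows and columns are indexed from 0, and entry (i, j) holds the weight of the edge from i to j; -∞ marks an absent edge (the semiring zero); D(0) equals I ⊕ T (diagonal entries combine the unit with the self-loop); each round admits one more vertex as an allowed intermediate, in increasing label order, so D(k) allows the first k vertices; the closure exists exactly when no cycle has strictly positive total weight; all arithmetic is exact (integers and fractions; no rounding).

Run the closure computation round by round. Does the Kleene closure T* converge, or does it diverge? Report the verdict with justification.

D(0):
  [0, -∞, -∞, -∞]
  [8, 0, -19, -14]
  [8, -∞, 0, -7]
  [7, 1, -8, 0]
D(1):
  [0, -∞, -∞, -∞]
  [8, 0, -19, -14]
  [8, -∞, 0, -7]
  [7, 1, -8, 0]
D(2):
  [0, -∞, -∞, -∞]
  [8, 0, -19, -14]
  [8, -∞, 0, -7]
  [9, 1, -8, 0]
D(3):
  [0, -∞, -∞, -∞]
  [8, 0, -19, -14]
  [8, -∞, 0, -7]
  [9, 1, -8, 0]
D(4):
  [0, -∞, -∞, -∞]
  [8, 0, -19, -14]
  [8, -6, 0, -7]
  [9, 1, -8, 0]
Key observation: every diagonal entry stays at the unit through all rounds, so no improving cycle exists.
Answer: CONVERGES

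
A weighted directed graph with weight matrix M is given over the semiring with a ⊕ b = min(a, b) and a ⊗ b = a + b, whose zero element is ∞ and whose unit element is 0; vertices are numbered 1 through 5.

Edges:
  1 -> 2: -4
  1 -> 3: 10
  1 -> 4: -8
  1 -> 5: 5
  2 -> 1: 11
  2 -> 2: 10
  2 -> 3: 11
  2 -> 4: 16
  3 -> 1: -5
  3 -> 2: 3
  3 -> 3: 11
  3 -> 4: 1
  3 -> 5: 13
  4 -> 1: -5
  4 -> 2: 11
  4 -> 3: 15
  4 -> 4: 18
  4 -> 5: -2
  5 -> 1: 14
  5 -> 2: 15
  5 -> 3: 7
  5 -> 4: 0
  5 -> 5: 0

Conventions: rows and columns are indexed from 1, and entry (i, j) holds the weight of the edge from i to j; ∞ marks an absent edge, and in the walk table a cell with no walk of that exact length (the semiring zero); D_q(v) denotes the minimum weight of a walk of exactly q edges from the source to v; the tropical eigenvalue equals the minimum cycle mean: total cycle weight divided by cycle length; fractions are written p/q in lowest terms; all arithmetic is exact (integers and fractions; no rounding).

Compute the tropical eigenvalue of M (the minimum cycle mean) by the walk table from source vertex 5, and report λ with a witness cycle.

q=0: [∞, ∞, ∞, ∞, 0]
q=1: [14, 15, 7, 0, 0]
q=2: [-5, 10, 7, 0, -2]
q=3: [-5, -9, 5, -13, -2]
q=4: [-18, -9, 2, -13, -15]
q=5: [-18, -22, -8, -26, -15]
Optimal cycle mean attained by: cycle 1->4->1, total (-8) + (-5), length 2.
Answer: λ = -13/2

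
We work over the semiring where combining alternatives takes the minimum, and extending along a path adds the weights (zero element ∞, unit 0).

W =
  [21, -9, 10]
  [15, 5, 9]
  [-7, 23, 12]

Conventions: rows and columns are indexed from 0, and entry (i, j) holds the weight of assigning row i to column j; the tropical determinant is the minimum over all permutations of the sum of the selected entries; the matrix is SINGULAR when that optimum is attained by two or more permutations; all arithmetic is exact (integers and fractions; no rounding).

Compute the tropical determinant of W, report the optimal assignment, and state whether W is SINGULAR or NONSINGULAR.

σ = (0, 1, 2): 21 + 5 + 12 = 38
σ = (0, 2, 1): 21 + 9 + 23 = 53
σ = (1, 0, 2): (-9) + 15 + 12 = 18
σ = (1, 2, 0): (-9) + 9 + (-7) = -7
σ = (2, 0, 1): 10 + 15 + 23 = 48
σ = (2, 1, 0): 10 + 5 + (-7) = 8
Optimal value attained by: σ = (1, 2, 0).
Answer: det⊕(W) = -7; verdict: NONSINGULAR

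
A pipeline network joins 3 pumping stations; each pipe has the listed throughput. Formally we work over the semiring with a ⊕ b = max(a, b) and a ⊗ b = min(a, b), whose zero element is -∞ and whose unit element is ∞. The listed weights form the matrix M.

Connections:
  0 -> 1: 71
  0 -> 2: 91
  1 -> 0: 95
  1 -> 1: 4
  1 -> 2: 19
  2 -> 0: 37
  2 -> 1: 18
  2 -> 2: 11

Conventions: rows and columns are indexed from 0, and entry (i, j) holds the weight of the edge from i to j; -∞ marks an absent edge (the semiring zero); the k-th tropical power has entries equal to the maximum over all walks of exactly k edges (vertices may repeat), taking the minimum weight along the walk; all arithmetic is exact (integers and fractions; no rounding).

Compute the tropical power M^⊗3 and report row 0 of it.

M^⊗2:
  [71, 18, 19]
  [19, 71, 91]
  [18, 37, 37]
M^⊗3:
  [19, 71, 71]
  [71, 19, 19]
  [37, 18, 19]
Answer: row 0 of M^⊗3 = [19, 71, 71]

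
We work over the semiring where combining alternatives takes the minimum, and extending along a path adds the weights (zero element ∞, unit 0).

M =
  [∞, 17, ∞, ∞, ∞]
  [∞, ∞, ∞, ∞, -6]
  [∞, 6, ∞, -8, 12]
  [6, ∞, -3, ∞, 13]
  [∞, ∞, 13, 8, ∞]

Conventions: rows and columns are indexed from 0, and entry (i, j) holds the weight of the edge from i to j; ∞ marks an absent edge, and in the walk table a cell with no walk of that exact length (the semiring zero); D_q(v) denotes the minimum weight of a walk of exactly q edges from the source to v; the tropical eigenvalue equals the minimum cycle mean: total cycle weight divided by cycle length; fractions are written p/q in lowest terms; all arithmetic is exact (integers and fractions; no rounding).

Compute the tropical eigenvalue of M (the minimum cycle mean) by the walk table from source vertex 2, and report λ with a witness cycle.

q=0: [∞, ∞, 0, ∞, ∞]
q=1: [∞, 6, ∞, -8, 12]
q=2: [-2, ∞, -11, 20, 0]
q=3: [26, -5, 13, -19, 1]
q=4: [-13, 19, -22, 5, -11]
q=5: [11, -16, 2, -30, -10]
Optimal cycle mean attained by: cycle 2->3->2, total (-8) + (-3), length 2.
Answer: λ = -11/2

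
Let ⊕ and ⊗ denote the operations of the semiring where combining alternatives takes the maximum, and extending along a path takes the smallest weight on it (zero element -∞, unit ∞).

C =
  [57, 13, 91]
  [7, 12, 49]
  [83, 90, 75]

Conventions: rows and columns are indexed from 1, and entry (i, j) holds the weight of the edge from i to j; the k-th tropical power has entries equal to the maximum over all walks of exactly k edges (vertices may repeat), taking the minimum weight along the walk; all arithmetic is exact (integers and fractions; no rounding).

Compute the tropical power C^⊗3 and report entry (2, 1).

C^⊗2:
  [83, 90, 75]
  [49, 49, 49]
  [75, 75, 83]
C^⊗3:
  [75, 75, 83]
  [49, 49, 49]
  [83, 83, 75]
Key observation: the optimum is the walk 2->3->3->1, with weight 49 min 75 min 83 = 49.
Optimal value attained by: walk 2->3->3->1.
Answer: (C^⊗3)[2][1] = 49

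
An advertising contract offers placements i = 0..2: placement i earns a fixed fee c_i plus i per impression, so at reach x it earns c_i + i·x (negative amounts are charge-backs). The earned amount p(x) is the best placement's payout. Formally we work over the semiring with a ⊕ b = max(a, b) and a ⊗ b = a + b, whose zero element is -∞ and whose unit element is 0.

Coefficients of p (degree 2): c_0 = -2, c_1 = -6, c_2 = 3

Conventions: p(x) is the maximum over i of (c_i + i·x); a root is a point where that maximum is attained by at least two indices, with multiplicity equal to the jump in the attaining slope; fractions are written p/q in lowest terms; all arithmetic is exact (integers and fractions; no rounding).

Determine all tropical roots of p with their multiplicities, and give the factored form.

hull edge (i=0, c=-2) to (i=2, c=3): slope 5/2, span 2
Factored form: p(x) = 3 ⊗ (x ⊕ (-5/2)) ⊗ (x ⊕ (-5/2))
Answer: roots = -5/2 (mult 2)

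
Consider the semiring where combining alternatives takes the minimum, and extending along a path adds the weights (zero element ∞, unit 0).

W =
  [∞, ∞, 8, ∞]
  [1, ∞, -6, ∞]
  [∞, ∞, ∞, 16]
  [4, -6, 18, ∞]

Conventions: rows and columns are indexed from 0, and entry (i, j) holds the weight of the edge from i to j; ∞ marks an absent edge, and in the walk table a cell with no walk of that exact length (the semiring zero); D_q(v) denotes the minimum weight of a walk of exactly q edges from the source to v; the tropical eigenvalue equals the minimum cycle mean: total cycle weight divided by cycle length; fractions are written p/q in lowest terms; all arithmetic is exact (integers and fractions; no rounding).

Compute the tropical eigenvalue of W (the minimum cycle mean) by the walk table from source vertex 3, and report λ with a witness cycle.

q=0: [∞, ∞, ∞, 0]
q=1: [4, -6, 18, ∞]
q=2: [-5, ∞, -12, 34]
q=3: [38, 28, 3, 4]
q=4: [8, -2, 22, 19]
Optimal cycle mean attained by: cycle 1->2->3->1, total (-6) + 16 + (-6), length 3.
Answer: λ = 4/3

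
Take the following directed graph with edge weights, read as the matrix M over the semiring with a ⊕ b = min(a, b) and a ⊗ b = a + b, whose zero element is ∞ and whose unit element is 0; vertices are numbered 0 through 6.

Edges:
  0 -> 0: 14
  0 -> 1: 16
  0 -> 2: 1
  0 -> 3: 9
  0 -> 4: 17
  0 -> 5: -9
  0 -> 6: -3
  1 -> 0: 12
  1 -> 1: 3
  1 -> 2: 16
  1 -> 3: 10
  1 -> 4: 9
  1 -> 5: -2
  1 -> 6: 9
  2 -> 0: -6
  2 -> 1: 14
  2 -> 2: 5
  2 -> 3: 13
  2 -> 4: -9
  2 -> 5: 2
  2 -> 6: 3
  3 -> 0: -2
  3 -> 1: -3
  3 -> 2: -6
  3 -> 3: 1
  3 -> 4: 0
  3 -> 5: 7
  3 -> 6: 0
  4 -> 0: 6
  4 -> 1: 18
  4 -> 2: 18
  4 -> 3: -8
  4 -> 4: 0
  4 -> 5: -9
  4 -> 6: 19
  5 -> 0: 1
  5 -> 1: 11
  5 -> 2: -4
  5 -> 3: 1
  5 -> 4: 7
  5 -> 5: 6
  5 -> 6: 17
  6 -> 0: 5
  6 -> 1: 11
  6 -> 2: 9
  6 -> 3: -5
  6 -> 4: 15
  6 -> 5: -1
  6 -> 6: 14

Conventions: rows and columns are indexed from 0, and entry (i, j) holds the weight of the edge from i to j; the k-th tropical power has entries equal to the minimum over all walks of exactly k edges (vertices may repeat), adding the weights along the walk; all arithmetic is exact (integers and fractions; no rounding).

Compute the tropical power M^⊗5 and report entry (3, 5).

M^⊗2:
  [-8, 2, -13, -8, -8, -4, 4]
  [-1, 6, -6, -1, 5, 0, 9]
  [-3, 9, -5, -17, -9, -18, -9]
  [-12, -2, -5, -8, -15, -11, -5]
  [-10, -11, -14, -8, -8, -9, -8]
  [-10, -2, -5, -1, -13, -8, -2]
  [-7, -8, -11, -4, -5, -4, -5]
M^⊗3:
  [-19, -11, -14, -16, -22, -17, -11]
  [-12, -4, -7, -3, -15, -10, -4]
  [-19, -20, -23, -17, -17, -18, -17]
  [-11, -11, -15, -23, -15, -24, -15]
  [-20, -11, -14, -16, -23, -19, -13]
  [-11, -4, -12, -21, -14, -22, -13]
  [-17, -7, -10, -13, -20, -16, -10]
M^⊗4:
  [-20, -19, -22, -30, -23, -31, -22]
  [-13, -6, -14, -23, -16, -24, -15]
  [-29, -20, -23, -25, -32, -28, -22]
  [-25, -26, -29, -23, -24, -24, -23]
  [-20, -19, -23, -31, -23, -32, -23]
  [-23, -24, -27, -22, -21, -23, -21]
  [-16, -16, -20, -28, -20, -29, -20]
M^⊗5:
  [-32, -33, -36, -31, -31, -32, -30]
  [-25, -26, -29, -24, -23, -25, -23]
  [-29, -28, -32, -40, -32, -41, -32]
  [-35, -26, -29, -32, -38, -34, -28]
  [-33, -34, -37, -31, -32, -32, -31]
  [-33, -25, -28, -29, -36, -32, -26]
  [-30, -31, -34, -28, -29, -29, -28]
Key observation: the optimum is the walk 3->2->4->3->0->5, with weight (-6) + (-9) + (-8) + (-2) + (-9) = -34.
Optimal value attained by: walk 3->2->4->3->0->5.
Answer: (M^⊗5)[3][5] = -34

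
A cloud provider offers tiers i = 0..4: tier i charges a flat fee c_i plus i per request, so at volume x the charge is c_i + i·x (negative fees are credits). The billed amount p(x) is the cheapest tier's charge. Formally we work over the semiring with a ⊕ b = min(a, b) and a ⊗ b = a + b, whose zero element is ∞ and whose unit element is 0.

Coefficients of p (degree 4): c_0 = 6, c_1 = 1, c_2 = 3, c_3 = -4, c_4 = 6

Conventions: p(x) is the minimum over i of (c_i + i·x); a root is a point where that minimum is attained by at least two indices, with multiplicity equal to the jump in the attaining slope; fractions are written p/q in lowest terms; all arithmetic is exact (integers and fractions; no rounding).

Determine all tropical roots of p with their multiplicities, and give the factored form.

hull edge (i=0, c=6) to (i=1, c=1): slope -5, span 1
hull edge (i=1, c=1) to (i=3, c=-4): slope -5/2, span 2
hull edge (i=3, c=-4) to (i=4, c=6): slope 10, span 1
Factored form: p(x) = 6 ⊗ (x ⊕ (-10)) ⊗ (x ⊕ 5/2) ⊗ (x ⊕ 5/2) ⊗ (x ⊕ 5)
Answer: roots = -10 (mult 1), 5/2 (mult 2), 5 (mult 1)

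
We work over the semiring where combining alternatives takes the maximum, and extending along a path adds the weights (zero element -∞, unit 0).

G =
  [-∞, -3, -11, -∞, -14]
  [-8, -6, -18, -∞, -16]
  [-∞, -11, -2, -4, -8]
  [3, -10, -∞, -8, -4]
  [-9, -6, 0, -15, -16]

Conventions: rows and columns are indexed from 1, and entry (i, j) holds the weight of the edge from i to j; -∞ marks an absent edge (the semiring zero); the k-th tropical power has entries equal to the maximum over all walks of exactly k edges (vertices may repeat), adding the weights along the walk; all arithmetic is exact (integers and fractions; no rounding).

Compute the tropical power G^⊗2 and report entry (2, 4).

G^⊗2:
  [-11, -9, -13, -15, -19]
  [-14, -11, -16, -22, -22]
  [-1, -13, -4, -6, -8]
  [-5, 0, -4, -16, -11]
  [-12, -11, -2, -4, -8]
Key observation: the optimum is the walk 2->3->4, with weight (-18) + (-4) = -22.
Optimal value attained by: walk 2->3->4.
Answer: (G^⊗2)[2][4] = -22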